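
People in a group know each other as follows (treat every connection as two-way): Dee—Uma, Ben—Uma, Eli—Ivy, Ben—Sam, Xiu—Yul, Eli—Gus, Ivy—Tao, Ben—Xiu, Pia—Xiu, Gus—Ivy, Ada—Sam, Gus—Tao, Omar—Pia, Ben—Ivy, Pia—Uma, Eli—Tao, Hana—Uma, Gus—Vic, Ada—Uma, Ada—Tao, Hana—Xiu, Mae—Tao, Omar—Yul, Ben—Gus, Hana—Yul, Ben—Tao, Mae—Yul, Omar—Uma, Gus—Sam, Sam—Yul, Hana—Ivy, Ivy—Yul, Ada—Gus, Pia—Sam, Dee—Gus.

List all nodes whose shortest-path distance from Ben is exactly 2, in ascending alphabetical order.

Ada, Dee, Eli, Hana, Mae, Omar, Pia, Vic, Yul

Level 0: Ben
Level 1: Gus, Ivy, Sam, Tao, Uma, Xiu
Level 2: Ada, Dee, Eli, Hana, Mae, Omar, Pia, Vic, Yul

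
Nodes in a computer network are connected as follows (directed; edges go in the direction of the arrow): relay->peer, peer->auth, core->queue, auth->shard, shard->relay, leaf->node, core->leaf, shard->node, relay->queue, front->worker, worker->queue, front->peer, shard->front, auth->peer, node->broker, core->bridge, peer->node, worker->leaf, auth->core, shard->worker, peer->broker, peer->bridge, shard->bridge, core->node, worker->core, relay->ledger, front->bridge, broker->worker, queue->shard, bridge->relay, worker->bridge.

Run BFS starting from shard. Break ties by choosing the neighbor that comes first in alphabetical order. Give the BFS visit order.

shard, bridge, front, node, relay, worker, peer, broker, ledger, queue, core, leaf, auth

Visit shard; enqueue bridge, front, node, relay, worker → queue [bridge, front, node, relay, worker]
Visit bridge → queue [front, node, relay, worker]
Visit front; enqueue peer → queue [node, relay, worker, peer]
Visit node; enqueue broker → queue [relay, worker, peer, broker]
Visit relay; enqueue ledger, queue → queue [worker, peer, broker, ledger, queue]
Visit worker; enqueue core, leaf → queue [peer, broker, ledger, queue, core, leaf]
Visit peer; enqueue auth → queue [broker, ledger, queue, core, leaf, auth]
Visit broker → queue [ledger, queue, core, leaf, auth]
Visit ledger → queue [queue, core, leaf, auth]
Visit queue → queue [core, leaf, auth]
Visit core → queue [leaf, auth]
Visit leaf → queue [auth]
Visit auth → queue []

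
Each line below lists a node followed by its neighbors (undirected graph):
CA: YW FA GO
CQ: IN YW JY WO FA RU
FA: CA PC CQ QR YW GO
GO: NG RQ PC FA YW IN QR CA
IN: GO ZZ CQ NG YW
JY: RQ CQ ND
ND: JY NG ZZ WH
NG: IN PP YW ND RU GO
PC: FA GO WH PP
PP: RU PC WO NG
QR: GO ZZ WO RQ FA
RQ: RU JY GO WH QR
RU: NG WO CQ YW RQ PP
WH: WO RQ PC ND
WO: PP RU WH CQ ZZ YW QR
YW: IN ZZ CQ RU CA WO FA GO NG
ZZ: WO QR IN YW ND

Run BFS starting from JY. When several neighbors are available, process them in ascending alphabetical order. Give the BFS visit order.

JY -> CQ -> ND -> RQ -> FA -> IN -> RU -> WO -> YW -> NG -> WH -> ZZ -> GO -> QR -> CA -> PC -> PP

Visit JY; enqueue CQ, ND, RQ → queue [CQ, ND, RQ]
Visit CQ; enqueue FA, IN, RU, WO, YW → queue [ND, RQ, FA, IN, RU, WO, YW]
Visit ND; enqueue NG, WH, ZZ → queue [RQ, FA, IN, RU, WO, YW, NG, WH, ZZ]
Visit RQ; enqueue GO, QR → queue [FA, IN, RU, WO, YW, NG, WH, ZZ, GO, QR]
Visit FA; enqueue CA, PC → queue [IN, RU, WO, YW, NG, WH, ZZ, GO, QR, CA, PC]
Visit IN → queue [RU, WO, YW, NG, WH, ZZ, GO, QR, CA, PC]
Visit RU; enqueue PP → queue [WO, YW, NG, WH, ZZ, GO, QR, CA, PC, PP]
Visit WO → queue [YW, NG, WH, ZZ, GO, QR, CA, PC, PP]
Visit YW → queue [NG, WH, ZZ, GO, QR, CA, PC, PP]
Visit NG → queue [WH, ZZ, GO, QR, CA, PC, PP]
Visit WH → queue [ZZ, GO, QR, CA, PC, PP]
Visit ZZ → queue [GO, QR, CA, PC, PP]
Visit GO → queue [QR, CA, PC, PP]
Visit QR → queue [CA, PC, PP]
Visit CA → queue [PC, PP]
Visit PC → queue [PP]
Visit PP → queue []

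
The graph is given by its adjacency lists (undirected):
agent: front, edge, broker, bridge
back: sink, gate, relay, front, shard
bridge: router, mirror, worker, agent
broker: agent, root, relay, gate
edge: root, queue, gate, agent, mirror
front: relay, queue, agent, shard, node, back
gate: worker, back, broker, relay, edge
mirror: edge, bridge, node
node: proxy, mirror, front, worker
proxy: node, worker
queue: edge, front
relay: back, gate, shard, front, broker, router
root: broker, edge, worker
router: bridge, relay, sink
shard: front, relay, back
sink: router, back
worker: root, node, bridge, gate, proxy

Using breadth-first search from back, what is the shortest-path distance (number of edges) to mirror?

Level 0: back
Level 1: front, gate, relay, shard, sink
Level 2: agent, broker, edge, node, queue, router, worker
Level 3: bridge, mirror, proxy, root
mirror first appears at level 3.

3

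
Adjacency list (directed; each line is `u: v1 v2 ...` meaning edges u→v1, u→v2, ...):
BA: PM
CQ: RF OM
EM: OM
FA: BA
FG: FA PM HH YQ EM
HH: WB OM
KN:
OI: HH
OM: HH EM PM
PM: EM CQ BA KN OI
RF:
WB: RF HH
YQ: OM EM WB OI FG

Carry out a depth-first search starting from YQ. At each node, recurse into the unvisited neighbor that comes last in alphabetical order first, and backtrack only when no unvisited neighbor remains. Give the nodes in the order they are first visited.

Visit YQ
YQ → WB
WB → RF
WB → HH
HH → OM
OM → PM
PM → OI
PM → KN
PM → EM
PM → CQ
PM → BA
YQ → FG
FG → FA

YQ → WB → RF → HH → OM → PM → OI → KN → EM → CQ → BA → FG → FA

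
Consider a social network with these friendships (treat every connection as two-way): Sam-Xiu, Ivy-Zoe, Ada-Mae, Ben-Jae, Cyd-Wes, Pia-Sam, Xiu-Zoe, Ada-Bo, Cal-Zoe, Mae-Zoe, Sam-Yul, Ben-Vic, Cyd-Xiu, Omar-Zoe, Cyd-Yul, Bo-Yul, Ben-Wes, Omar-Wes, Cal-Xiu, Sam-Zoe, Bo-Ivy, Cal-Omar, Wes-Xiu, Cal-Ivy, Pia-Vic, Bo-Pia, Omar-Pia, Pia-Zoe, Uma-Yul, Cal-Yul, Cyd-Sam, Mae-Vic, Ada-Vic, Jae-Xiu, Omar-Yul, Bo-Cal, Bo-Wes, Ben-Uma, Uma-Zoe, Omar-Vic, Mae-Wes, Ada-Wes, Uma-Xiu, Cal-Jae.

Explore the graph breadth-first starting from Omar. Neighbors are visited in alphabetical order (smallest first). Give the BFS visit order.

Omar -> Cal -> Pia -> Vic -> Wes -> Yul -> Zoe -> Bo -> Ivy -> Jae -> Xiu -> Sam -> Ada -> Ben -> Mae -> Cyd -> Uma

Visit Omar; enqueue Cal, Pia, Vic, Wes, Yul, Zoe → queue [Cal, Pia, Vic, Wes, Yul, Zoe]
Visit Cal; enqueue Bo, Ivy, Jae, Xiu → queue [Pia, Vic, Wes, Yul, Zoe, Bo, Ivy, Jae, Xiu]
Visit Pia; enqueue Sam → queue [Vic, Wes, Yul, Zoe, Bo, Ivy, Jae, Xiu, Sam]
Visit Vic; enqueue Ada, Ben, Mae → queue [Wes, Yul, Zoe, Bo, Ivy, Jae, Xiu, Sam, Ada, Ben, Mae]
Visit Wes; enqueue Cyd → queue [Yul, Zoe, Bo, Ivy, Jae, Xiu, Sam, Ada, Ben, Mae, Cyd]
Visit Yul; enqueue Uma → queue [Zoe, Bo, Ivy, Jae, Xiu, Sam, Ada, Ben, Mae, Cyd, Uma]
Visit Zoe → queue [Bo, Ivy, Jae, Xiu, Sam, Ada, Ben, Mae, Cyd, Uma]
Visit Bo → queue [Ivy, Jae, Xiu, Sam, Ada, Ben, Mae, Cyd, Uma]
Visit Ivy → queue [Jae, Xiu, Sam, Ada, Ben, Mae, Cyd, Uma]
Visit Jae → queue [Xiu, Sam, Ada, Ben, Mae, Cyd, Uma]
Visit Xiu → queue [Sam, Ada, Ben, Mae, Cyd, Uma]
Visit Sam → queue [Ada, Ben, Mae, Cyd, Uma]
Visit Ada → queue [Ben, Mae, Cyd, Uma]
Visit Ben → queue [Mae, Cyd, Uma]
Visit Mae → queue [Cyd, Uma]
Visit Cyd → queue [Uma]
Visit Uma → queue []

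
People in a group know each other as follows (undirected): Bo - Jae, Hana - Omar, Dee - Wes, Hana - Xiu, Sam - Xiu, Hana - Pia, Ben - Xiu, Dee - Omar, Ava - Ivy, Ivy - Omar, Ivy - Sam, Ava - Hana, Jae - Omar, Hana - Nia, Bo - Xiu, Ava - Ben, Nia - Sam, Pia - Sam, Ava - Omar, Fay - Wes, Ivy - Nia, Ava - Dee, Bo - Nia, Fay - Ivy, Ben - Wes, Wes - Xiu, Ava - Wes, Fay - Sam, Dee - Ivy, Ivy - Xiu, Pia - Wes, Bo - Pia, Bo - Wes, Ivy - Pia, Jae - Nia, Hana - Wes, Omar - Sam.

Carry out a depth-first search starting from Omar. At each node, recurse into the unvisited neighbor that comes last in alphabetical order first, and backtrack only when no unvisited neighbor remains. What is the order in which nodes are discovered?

Omar Sam Xiu Wes Pia Ivy Nia Jae Bo Hana Ava Dee Ben Fay

Visit Omar
Omar → Sam
Sam → Xiu
Xiu → Wes
Wes → Pia
Pia → Ivy
Ivy → Nia
Nia → Jae
Jae → Bo
Nia → Hana
Hana → Ava
Ava → Dee
Ava → Ben
Ivy → Fay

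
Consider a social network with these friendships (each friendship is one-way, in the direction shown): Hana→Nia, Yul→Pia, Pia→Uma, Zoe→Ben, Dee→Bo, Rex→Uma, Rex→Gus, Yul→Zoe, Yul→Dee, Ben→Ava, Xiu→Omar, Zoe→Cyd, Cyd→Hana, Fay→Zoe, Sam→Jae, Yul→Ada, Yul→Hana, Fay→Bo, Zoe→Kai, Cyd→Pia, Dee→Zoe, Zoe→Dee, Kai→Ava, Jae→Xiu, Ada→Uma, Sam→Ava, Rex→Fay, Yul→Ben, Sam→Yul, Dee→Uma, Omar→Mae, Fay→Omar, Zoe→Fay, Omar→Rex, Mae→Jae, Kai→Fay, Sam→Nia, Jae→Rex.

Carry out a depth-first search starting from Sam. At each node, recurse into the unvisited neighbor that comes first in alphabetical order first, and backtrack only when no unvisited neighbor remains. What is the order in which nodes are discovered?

Sam, Ava, Jae, Rex, Fay, Bo, Omar, Mae, Zoe, Ben, Cyd, Hana, Nia, Pia, Uma, Dee, Kai, Gus, Xiu, Yul, Ada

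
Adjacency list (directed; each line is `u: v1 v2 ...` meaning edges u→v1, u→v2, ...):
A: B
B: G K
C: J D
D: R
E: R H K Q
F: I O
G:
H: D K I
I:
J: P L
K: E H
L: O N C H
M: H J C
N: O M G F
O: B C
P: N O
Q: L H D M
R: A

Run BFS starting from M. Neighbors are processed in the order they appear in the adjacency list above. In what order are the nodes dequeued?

Visit M; enqueue H, J, C → queue [H, J, C]
Visit H; enqueue D, K, I → queue [J, C, D, K, I]
Visit J; enqueue P, L → queue [C, D, K, I, P, L]
Visit C → queue [D, K, I, P, L]
Visit D; enqueue R → queue [K, I, P, L, R]
Visit K; enqueue E → queue [I, P, L, R, E]
Visit I → queue [P, L, R, E]
Visit P; enqueue N, O → queue [L, R, E, N, O]
Visit L → queue [R, E, N, O]
Visit R; enqueue A → queue [E, N, O, A]
Visit E; enqueue Q → queue [N, O, A, Q]
Visit N; enqueue G, F → queue [O, A, Q, G, F]
Visit O; enqueue B → queue [A, Q, G, F, B]
Visit A → queue [Q, G, F, B]
Visit Q → queue [G, F, B]
Visit G → queue [F, B]
Visit F → queue [B]
Visit B → queue []

M, H, J, C, D, K, I, P, L, R, E, N, O, A, Q, G, F, B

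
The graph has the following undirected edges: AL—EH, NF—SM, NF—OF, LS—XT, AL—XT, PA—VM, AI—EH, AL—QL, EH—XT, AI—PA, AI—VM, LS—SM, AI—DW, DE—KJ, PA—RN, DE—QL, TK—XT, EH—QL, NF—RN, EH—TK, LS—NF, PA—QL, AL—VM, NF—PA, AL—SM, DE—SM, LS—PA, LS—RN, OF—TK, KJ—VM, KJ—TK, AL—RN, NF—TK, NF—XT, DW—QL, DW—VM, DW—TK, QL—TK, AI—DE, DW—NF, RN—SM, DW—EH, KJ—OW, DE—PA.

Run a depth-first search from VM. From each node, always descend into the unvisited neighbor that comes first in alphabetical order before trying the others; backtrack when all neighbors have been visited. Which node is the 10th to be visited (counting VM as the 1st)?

QL

Visit VM
VM → AI
AI → DE
DE → KJ
KJ → OW
KJ → TK
TK → DW
DW → EH
EH → AL
AL → QL
QL → PA
PA → LS
LS → NF
NF → OF
NF → RN
RN → SM
NF → XT

Visit order: VM, AI, DE, KJ, OW, TK, DW, EH, AL, QL, PA, LS, NF, OF, RN, SM, XT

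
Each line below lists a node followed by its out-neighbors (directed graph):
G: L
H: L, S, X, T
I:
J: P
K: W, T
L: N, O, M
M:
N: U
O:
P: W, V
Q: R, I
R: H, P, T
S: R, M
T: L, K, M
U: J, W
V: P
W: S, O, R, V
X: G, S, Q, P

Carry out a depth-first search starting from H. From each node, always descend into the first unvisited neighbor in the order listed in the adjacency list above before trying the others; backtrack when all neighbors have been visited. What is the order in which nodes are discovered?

H -> L -> N -> U -> J -> P -> W -> S -> R -> T -> K -> M -> O -> V -> X -> G -> Q -> I

Visit H
H → L
L → N
N → U
U → J
J → P
P → W
W → S
S → R
R → T
T → K
T → M
W → O
W → V
H → X
X → G
X → Q
Q → I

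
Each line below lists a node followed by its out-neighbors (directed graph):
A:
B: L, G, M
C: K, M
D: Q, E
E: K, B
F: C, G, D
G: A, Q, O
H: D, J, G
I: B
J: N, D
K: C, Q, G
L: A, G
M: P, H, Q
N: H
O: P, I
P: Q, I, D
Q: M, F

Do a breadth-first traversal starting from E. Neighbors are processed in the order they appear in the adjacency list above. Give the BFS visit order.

E, K, B, C, Q, G, L, M, F, A, O, P, H, D, I, J, N

Visit E; enqueue K, B → queue [K, B]
Visit K; enqueue C, Q, G → queue [B, C, Q, G]
Visit B; enqueue L, M → queue [C, Q, G, L, M]
Visit C → queue [Q, G, L, M]
Visit Q; enqueue F → queue [G, L, M, F]
Visit G; enqueue A, O → queue [L, M, F, A, O]
Visit L → queue [M, F, A, O]
Visit M; enqueue P, H → queue [F, A, O, P, H]
Visit F; enqueue D → queue [A, O, P, H, D]
Visit A → queue [O, P, H, D]
Visit O; enqueue I → queue [P, H, D, I]
Visit P → queue [H, D, I]
Visit H; enqueue J → queue [D, I, J]
Visit D → queue [I, J]
Visit I → queue [J]
Visit J; enqueue N → queue [N]
Visit N → queue []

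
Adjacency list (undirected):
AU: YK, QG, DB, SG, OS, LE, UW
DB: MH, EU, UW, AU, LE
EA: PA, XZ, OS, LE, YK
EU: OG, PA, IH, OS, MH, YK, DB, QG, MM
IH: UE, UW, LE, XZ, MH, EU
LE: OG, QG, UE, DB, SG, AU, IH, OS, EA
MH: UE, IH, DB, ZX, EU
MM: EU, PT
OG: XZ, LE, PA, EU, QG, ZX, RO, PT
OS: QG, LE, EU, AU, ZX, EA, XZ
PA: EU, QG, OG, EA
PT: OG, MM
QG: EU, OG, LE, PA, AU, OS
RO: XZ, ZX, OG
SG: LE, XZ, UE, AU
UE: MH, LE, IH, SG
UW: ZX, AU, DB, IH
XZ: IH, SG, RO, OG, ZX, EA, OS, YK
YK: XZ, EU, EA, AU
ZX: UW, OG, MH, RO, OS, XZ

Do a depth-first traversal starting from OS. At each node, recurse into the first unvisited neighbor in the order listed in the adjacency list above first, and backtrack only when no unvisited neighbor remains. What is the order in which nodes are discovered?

Visit OS
OS → QG
QG → EU
EU → OG
OG → XZ
XZ → IH
IH → UE
UE → MH
MH → DB
DB → UW
UW → ZX
ZX → RO
UW → AU
AU → YK
YK → EA
EA → PA
EA → LE
LE → SG
OG → PT
PT → MM

OS, QG, EU, OG, XZ, IH, UE, MH, DB, UW, ZX, RO, AU, YK, EA, PA, LE, SG, PT, MM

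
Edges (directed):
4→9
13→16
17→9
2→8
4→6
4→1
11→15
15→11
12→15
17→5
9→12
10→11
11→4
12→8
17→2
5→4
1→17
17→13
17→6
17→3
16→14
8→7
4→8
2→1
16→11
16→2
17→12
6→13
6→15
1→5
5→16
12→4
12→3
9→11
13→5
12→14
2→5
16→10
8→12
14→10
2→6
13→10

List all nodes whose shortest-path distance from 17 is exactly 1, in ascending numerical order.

2, 3, 5, 6, 9, 12, 13

Level 0: 17
Level 1: 2, 3, 5, 6, 9, 12, 13
Level 2: 1, 4, 8, 10, 11, 14, 15, 16
Level 3: 7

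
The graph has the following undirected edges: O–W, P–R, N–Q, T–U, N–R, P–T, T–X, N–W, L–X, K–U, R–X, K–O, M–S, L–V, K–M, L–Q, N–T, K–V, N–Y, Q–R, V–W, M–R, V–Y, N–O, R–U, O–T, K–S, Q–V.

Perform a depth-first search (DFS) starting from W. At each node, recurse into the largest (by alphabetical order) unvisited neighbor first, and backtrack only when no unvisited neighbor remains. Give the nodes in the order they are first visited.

Visit W
W → V
V → Y
Y → N
N → T
T → X
X → R
R → U
U → K
K → S
S → M
K → O
R → Q
Q → L
R → P

W -> V -> Y -> N -> T -> X -> R -> U -> K -> S -> M -> O -> Q -> L -> P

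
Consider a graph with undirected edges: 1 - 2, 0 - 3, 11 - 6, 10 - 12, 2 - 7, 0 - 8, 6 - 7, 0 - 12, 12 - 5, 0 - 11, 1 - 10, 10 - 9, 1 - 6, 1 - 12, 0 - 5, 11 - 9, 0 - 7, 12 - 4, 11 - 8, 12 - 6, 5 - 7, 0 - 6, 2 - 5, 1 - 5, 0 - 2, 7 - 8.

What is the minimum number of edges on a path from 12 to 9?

2

Level 0: 12
Level 1: 0, 1, 4, 5, 6, 10
Level 2: 2, 3, 7, 8, 9, 11
9 first appears at level 2.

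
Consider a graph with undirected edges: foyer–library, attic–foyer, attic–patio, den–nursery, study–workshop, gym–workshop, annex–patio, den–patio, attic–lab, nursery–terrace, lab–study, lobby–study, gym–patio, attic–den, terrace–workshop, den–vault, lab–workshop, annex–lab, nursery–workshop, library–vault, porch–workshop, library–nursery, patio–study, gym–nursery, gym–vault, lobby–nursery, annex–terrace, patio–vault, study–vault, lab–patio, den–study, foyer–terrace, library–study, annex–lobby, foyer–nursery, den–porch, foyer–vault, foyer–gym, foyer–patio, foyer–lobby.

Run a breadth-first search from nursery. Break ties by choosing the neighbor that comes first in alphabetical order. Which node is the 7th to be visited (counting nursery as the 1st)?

Visit nursery; enqueue den, foyer, gym, library, lobby, terrace, workshop → queue [den, foyer, gym, library, lobby, terrace, workshop]
Visit den; enqueue attic, patio, porch, study, vault → queue [foyer, gym, library, lobby, terrace, workshop, attic, patio, porch, study, vault]
Visit foyer → queue [gym, library, lobby, terrace, workshop, attic, patio, porch, study, vault]
Visit gym → queue [library, lobby, terrace, workshop, attic, patio, porch, study, vault]
Visit library → queue [lobby, terrace, workshop, attic, patio, porch, study, vault]
Visit lobby; enqueue annex → queue [terrace, workshop, attic, patio, porch, study, vault, annex]
Visit terrace → queue [workshop, attic, patio, porch, study, vault, annex]
Visit workshop; enqueue lab → queue [attic, patio, porch, study, vault, annex, lab]
Visit attic → queue [patio, porch, study, vault, annex, lab]
Visit patio → queue [porch, study, vault, annex, lab]
Visit porch → queue [study, vault, annex, lab]
Visit study → queue [vault, annex, lab]
Visit vault → queue [annex, lab]
Visit annex → queue [lab]
Visit lab → queue []

Visit order: nursery, den, foyer, gym, library, lobby, terrace, workshop, attic, patio, porch, study, vault, annex, lab

terrace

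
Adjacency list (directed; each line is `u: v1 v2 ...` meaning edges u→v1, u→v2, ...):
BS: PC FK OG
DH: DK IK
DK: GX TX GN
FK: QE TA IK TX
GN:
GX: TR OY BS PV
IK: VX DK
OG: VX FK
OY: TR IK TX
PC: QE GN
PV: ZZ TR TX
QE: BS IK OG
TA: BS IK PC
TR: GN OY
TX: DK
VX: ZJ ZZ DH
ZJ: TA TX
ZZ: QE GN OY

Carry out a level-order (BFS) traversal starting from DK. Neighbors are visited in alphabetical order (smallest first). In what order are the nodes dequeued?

DK, GN, GX, TX, BS, OY, PV, TR, FK, OG, PC, IK, ZZ, QE, TA, VX, DH, ZJ

Visit DK; enqueue GN, GX, TX → queue [GN, GX, TX]
Visit GN → queue [GX, TX]
Visit GX; enqueue BS, OY, PV, TR → queue [TX, BS, OY, PV, TR]
Visit TX → queue [BS, OY, PV, TR]
Visit BS; enqueue FK, OG, PC → queue [OY, PV, TR, FK, OG, PC]
Visit OY; enqueue IK → queue [PV, TR, FK, OG, PC, IK]
Visit PV; enqueue ZZ → queue [TR, FK, OG, PC, IK, ZZ]
Visit TR → queue [FK, OG, PC, IK, ZZ]
Visit FK; enqueue QE, TA → queue [OG, PC, IK, ZZ, QE, TA]
Visit OG; enqueue VX → queue [PC, IK, ZZ, QE, TA, VX]
Visit PC → queue [IK, ZZ, QE, TA, VX]
Visit IK → queue [ZZ, QE, TA, VX]
Visit ZZ → queue [QE, TA, VX]
Visit QE → queue [TA, VX]
Visit TA → queue [VX]
Visit VX; enqueue DH, ZJ → queue [DH, ZJ]
Visit DH → queue [ZJ]
Visit ZJ → queue []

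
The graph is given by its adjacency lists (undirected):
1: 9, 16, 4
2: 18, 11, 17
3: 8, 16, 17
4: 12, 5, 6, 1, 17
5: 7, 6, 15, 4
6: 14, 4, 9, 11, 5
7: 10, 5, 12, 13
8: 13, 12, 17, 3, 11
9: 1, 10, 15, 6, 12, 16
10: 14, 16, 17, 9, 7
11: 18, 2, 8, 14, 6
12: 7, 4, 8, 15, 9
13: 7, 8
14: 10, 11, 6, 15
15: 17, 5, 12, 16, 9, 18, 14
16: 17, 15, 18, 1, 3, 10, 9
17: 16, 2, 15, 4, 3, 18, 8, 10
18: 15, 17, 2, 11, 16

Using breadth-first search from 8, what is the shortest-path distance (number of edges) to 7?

Level 0: 8
Level 1: 3, 11, 12, 13, 17
Level 2: 2, 4, 6, 7, 9, 10, 14, 15, 16, 18
Level 3: 1, 5
7 first appears at level 2.

2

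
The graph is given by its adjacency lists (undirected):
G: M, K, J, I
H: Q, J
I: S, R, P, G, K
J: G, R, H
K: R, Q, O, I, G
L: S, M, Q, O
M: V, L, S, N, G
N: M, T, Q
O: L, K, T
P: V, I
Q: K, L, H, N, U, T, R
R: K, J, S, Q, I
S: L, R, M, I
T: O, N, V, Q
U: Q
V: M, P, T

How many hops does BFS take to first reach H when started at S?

Level 0: S
Level 1: I, L, M, R
Level 2: G, J, K, N, O, P, Q, V
Level 3: H, T, U
H first appears at level 3.

3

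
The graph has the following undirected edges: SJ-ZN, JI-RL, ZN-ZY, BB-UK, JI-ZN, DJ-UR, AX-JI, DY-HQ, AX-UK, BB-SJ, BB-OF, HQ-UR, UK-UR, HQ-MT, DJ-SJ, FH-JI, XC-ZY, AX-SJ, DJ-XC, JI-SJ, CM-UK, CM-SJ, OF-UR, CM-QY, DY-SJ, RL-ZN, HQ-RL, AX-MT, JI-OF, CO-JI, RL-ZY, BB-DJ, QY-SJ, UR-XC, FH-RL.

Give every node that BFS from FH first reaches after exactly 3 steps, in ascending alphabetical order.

BB, CM, DJ, DY, MT, QY, UK, UR, XC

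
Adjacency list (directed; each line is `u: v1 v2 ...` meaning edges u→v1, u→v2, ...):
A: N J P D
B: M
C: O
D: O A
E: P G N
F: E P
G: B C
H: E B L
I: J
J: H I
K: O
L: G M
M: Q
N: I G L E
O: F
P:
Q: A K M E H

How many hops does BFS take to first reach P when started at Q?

2

Level 0: Q
Level 1: A, E, H, K, M
Level 2: B, D, G, J, L, N, O, P
Level 3: C, F, I
P first appears at level 2.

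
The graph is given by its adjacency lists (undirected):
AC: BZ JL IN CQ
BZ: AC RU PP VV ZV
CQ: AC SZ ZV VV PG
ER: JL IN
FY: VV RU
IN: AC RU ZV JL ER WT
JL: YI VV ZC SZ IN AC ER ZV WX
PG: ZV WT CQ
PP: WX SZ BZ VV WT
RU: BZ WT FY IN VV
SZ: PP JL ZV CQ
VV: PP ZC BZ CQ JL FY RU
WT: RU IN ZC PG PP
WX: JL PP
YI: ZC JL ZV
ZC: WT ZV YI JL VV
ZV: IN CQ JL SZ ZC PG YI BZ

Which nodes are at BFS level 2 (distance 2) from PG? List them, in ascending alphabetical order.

AC, BZ, IN, JL, PP, RU, SZ, VV, YI, ZC

Level 0: PG
Level 1: CQ, WT, ZV
Level 2: AC, BZ, IN, JL, PP, RU, SZ, VV, YI, ZC
Level 3: ER, FY, WX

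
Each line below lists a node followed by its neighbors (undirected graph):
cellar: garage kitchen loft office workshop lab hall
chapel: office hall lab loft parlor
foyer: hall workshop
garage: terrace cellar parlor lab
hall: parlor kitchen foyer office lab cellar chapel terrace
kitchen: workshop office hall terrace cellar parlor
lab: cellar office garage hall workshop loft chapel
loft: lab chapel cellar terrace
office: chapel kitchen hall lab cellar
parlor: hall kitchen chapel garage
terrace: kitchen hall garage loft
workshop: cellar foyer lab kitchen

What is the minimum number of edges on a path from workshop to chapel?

Level 0: workshop
Level 1: cellar, foyer, kitchen, lab
Level 2: chapel, garage, hall, loft, office, parlor, terrace
chapel first appears at level 2.

2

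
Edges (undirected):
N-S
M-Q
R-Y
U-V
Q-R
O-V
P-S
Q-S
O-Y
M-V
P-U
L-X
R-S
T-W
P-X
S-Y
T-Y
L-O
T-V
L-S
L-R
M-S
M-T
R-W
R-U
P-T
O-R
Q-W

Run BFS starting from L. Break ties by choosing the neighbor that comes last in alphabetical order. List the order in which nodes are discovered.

L → X → S → R → O → P → Y → Q → N → M → W → U → V → T

Visit L; enqueue X, S, R, O → queue [X, S, R, O]
Visit X; enqueue P → queue [S, R, O, P]
Visit S; enqueue Y, Q, N, M → queue [R, O, P, Y, Q, N, M]
Visit R; enqueue W, U → queue [O, P, Y, Q, N, M, W, U]
Visit O; enqueue V → queue [P, Y, Q, N, M, W, U, V]
Visit P; enqueue T → queue [Y, Q, N, M, W, U, V, T]
Visit Y → queue [Q, N, M, W, U, V, T]
Visit Q → queue [N, M, W, U, V, T]
Visit N → queue [M, W, U, V, T]
Visit M → queue [W, U, V, T]
Visit W → queue [U, V, T]
Visit U → queue [V, T]
Visit V → queue [T]
Visit T → queue []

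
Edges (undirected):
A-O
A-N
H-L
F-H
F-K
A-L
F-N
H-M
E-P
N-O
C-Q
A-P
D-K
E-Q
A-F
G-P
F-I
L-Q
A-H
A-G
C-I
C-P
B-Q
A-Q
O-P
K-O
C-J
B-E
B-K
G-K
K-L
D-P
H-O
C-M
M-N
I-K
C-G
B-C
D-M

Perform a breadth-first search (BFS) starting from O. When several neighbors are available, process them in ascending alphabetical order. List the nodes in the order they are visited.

Visit O; enqueue A, H, K, N, P → queue [A, H, K, N, P]
Visit A; enqueue F, G, L, Q → queue [H, K, N, P, F, G, L, Q]
Visit H; enqueue M → queue [K, N, P, F, G, L, Q, M]
Visit K; enqueue B, D, I → queue [N, P, F, G, L, Q, M, B, D, I]
Visit N → queue [P, F, G, L, Q, M, B, D, I]
Visit P; enqueue C, E → queue [F, G, L, Q, M, B, D, I, C, E]
Visit F → queue [G, L, Q, M, B, D, I, C, E]
Visit G → queue [L, Q, M, B, D, I, C, E]
Visit L → queue [Q, M, B, D, I, C, E]
Visit Q → queue [M, B, D, I, C, E]
Visit M → queue [B, D, I, C, E]
Visit B → queue [D, I, C, E]
Visit D → queue [I, C, E]
Visit I → queue [C, E]
Visit C; enqueue J → queue [E, J]
Visit E → queue [J]
Visit J → queue []

O, A, H, K, N, P, F, G, L, Q, M, B, D, I, C, E, J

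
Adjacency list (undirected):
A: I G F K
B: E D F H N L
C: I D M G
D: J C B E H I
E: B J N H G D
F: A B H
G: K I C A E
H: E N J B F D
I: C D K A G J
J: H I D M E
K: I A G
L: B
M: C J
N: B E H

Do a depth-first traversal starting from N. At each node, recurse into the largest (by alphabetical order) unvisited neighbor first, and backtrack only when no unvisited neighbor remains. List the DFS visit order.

N, H, J, M, C, I, K, G, E, D, B, L, F, A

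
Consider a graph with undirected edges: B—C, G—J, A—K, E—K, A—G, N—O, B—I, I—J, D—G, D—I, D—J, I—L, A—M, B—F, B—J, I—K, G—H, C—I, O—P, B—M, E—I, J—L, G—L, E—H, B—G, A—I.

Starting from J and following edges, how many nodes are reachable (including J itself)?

BFS from J visits: J, B, D, G, I, L, C, F, M, A, H, E, K
Reachable nodes: 13 of 16 total.

13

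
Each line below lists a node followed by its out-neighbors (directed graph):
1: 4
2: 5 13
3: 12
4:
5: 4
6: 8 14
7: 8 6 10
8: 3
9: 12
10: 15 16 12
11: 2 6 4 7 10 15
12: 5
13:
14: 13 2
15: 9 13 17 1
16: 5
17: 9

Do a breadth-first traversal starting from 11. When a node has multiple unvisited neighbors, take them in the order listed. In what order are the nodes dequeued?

11, 2, 6, 4, 7, 10, 15, 5, 13, 8, 14, 16, 12, 9, 17, 1, 3

Visit 11; enqueue 2, 6, 4, 7, 10, 15 → queue [2, 6, 4, 7, 10, 15]
Visit 2; enqueue 5, 13 → queue [6, 4, 7, 10, 15, 5, 13]
Visit 6; enqueue 8, 14 → queue [4, 7, 10, 15, 5, 13, 8, 14]
Visit 4 → queue [7, 10, 15, 5, 13, 8, 14]
Visit 7 → queue [10, 15, 5, 13, 8, 14]
Visit 10; enqueue 16, 12 → queue [15, 5, 13, 8, 14, 16, 12]
Visit 15; enqueue 9, 17, 1 → queue [5, 13, 8, 14, 16, 12, 9, 17, 1]
Visit 5 → queue [13, 8, 14, 16, 12, 9, 17, 1]
Visit 13 → queue [8, 14, 16, 12, 9, 17, 1]
Visit 8; enqueue 3 → queue [14, 16, 12, 9, 17, 1, 3]
Visit 14 → queue [16, 12, 9, 17, 1, 3]
Visit 16 → queue [12, 9, 17, 1, 3]
Visit 12 → queue [9, 17, 1, 3]
Visit 9 → queue [17, 1, 3]
Visit 17 → queue [1, 3]
Visit 1 → queue [3]
Visit 3 → queue []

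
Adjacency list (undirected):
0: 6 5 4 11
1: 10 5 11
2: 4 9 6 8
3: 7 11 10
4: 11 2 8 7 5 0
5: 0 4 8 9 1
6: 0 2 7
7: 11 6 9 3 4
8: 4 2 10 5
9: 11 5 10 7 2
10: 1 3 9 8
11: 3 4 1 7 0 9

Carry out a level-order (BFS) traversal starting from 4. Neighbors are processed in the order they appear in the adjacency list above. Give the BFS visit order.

Visit 4; enqueue 11, 2, 8, 7, 5, 0 → queue [11, 2, 8, 7, 5, 0]
Visit 11; enqueue 3, 1, 9 → queue [2, 8, 7, 5, 0, 3, 1, 9]
Visit 2; enqueue 6 → queue [8, 7, 5, 0, 3, 1, 9, 6]
Visit 8; enqueue 10 → queue [7, 5, 0, 3, 1, 9, 6, 10]
Visit 7 → queue [5, 0, 3, 1, 9, 6, 10]
Visit 5 → queue [0, 3, 1, 9, 6, 10]
Visit 0 → queue [3, 1, 9, 6, 10]
Visit 3 → queue [1, 9, 6, 10]
Visit 1 → queue [9, 6, 10]
Visit 9 → queue [6, 10]
Visit 6 → queue [10]
Visit 10 → queue []

4, 11, 2, 8, 7, 5, 0, 3, 1, 9, 6, 10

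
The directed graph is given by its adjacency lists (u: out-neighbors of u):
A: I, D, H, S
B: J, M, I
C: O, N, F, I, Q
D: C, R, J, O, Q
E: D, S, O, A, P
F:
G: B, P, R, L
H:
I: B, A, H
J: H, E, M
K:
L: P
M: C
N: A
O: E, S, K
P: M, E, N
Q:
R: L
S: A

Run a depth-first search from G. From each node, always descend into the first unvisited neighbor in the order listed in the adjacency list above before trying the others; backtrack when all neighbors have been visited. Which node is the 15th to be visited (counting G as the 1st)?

Q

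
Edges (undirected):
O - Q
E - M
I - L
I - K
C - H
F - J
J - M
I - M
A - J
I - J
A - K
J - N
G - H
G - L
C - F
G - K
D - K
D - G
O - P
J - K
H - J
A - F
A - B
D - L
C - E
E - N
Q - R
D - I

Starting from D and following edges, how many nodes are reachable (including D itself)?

BFS from D visits: D, L, K, I, G, J, A, M, H, N, F, B, E, C
Reachable nodes: 14 of 18 total.

14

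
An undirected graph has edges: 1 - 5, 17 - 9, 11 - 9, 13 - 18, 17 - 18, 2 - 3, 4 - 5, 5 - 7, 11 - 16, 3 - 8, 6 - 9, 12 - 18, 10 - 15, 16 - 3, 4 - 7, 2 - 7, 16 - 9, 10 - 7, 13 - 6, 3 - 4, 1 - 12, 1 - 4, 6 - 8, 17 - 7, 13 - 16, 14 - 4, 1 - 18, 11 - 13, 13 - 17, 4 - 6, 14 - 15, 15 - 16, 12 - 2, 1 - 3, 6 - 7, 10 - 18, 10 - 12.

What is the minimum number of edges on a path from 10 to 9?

3

Level 0: 10
Level 1: 7, 12, 15, 18
Level 2: 1, 2, 4, 5, 6, 13, 14, 16, 17
Level 3: 3, 8, 9, 11
9 first appears at level 3.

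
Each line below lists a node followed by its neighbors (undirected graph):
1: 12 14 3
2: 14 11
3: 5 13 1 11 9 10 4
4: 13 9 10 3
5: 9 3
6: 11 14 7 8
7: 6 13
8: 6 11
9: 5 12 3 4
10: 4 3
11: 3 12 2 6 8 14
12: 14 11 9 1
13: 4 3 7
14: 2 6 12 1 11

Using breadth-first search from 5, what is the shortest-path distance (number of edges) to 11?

2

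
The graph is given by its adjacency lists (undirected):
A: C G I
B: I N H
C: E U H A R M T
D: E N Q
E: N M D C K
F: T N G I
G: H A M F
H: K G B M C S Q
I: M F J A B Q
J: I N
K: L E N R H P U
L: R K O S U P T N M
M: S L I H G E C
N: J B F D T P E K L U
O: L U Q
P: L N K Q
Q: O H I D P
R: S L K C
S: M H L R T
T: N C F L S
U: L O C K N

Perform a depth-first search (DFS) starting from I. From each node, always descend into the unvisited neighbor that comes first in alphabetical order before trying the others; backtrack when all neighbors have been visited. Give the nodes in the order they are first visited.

I → A → C → E → D → N → B → H → G → F → T → L → K → P → Q → O → U → R → S → M → J

Visit I
I → A
A → C
C → E
E → D
D → N
N → B
B → H
H → G
G → F
F → T
T → L
L → K
K → P
P → Q
Q → O
O → U
K → R
R → S
S → M
N → J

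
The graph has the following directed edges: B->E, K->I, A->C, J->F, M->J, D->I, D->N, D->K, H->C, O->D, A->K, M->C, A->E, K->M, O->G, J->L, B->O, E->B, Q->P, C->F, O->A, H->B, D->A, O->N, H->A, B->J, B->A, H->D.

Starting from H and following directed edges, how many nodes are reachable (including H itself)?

BFS from H visits: H, A, B, C, D, E, K, J, O, F, I, N, M, L, G
Reachable nodes: 15 of 17 total.

15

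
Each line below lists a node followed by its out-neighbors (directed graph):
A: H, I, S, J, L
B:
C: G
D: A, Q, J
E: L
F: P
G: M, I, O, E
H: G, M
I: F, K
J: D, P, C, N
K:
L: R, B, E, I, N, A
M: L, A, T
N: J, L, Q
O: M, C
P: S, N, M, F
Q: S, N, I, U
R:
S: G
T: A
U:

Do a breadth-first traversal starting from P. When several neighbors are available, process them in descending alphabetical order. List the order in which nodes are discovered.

P S N M F G Q L J T A O I E U R B D C H K

Visit P; enqueue S, N, M, F → queue [S, N, M, F]
Visit S; enqueue G → queue [N, M, F, G]
Visit N; enqueue Q, L, J → queue [M, F, G, Q, L, J]
Visit M; enqueue T, A → queue [F, G, Q, L, J, T, A]
Visit F → queue [G, Q, L, J, T, A]
Visit G; enqueue O, I, E → queue [Q, L, J, T, A, O, I, E]
Visit Q; enqueue U → queue [L, J, T, A, O, I, E, U]
Visit L; enqueue R, B → queue [J, T, A, O, I, E, U, R, B]
Visit J; enqueue D, C → queue [T, A, O, I, E, U, R, B, D, C]
Visit T → queue [A, O, I, E, U, R, B, D, C]
Visit A; enqueue H → queue [O, I, E, U, R, B, D, C, H]
Visit O → queue [I, E, U, R, B, D, C, H]
Visit I; enqueue K → queue [E, U, R, B, D, C, H, K]
Visit E → queue [U, R, B, D, C, H, K]
Visit U → queue [R, B, D, C, H, K]
Visit R → queue [B, D, C, H, K]
Visit B → queue [D, C, H, K]
Visit D → queue [C, H, K]
Visit C → queue [H, K]
Visit H → queue [K]
Visit K → queue []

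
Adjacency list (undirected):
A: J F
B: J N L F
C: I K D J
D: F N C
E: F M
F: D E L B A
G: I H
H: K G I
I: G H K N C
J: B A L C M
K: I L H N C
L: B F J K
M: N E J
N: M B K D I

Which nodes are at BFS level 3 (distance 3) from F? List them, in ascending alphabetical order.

H, I

Level 0: F
Level 1: A, B, D, E, L
Level 2: C, J, K, M, N
Level 3: H, I
Level 4: G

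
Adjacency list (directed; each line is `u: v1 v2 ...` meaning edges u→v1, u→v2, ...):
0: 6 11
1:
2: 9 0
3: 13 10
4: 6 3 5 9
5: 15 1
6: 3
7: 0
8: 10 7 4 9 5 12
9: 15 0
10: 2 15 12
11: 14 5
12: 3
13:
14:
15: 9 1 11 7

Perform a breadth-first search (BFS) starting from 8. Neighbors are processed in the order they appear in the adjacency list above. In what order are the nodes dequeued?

8 -> 10 -> 7 -> 4 -> 9 -> 5 -> 12 -> 2 -> 15 -> 0 -> 6 -> 3 -> 1 -> 11 -> 13 -> 14

Visit 8; enqueue 10, 7, 4, 9, 5, 12 → queue [10, 7, 4, 9, 5, 12]
Visit 10; enqueue 2, 15 → queue [7, 4, 9, 5, 12, 2, 15]
Visit 7; enqueue 0 → queue [4, 9, 5, 12, 2, 15, 0]
Visit 4; enqueue 6, 3 → queue [9, 5, 12, 2, 15, 0, 6, 3]
Visit 9 → queue [5, 12, 2, 15, 0, 6, 3]
Visit 5; enqueue 1 → queue [12, 2, 15, 0, 6, 3, 1]
Visit 12 → queue [2, 15, 0, 6, 3, 1]
Visit 2 → queue [15, 0, 6, 3, 1]
Visit 15; enqueue 11 → queue [0, 6, 3, 1, 11]
Visit 0 → queue [6, 3, 1, 11]
Visit 6 → queue [3, 1, 11]
Visit 3; enqueue 13 → queue [1, 11, 13]
Visit 1 → queue [11, 13]
Visit 11; enqueue 14 → queue [13, 14]
Visit 13 → queue [14]
Visit 14 → queue []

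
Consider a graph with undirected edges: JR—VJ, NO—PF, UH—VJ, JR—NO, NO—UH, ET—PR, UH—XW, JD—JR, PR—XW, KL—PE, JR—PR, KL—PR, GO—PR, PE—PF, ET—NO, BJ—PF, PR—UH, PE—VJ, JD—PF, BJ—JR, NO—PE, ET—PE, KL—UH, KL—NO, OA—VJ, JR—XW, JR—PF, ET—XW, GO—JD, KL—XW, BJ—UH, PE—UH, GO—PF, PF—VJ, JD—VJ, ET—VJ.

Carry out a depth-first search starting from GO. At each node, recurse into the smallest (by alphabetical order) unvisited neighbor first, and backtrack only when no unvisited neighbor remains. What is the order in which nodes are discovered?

GO → JD → JR → BJ → PF → NO → ET → PE → KL → PR → UH → VJ → OA → XW

Visit GO
GO → JD
JD → JR
JR → BJ
BJ → PF
PF → NO
NO → ET
ET → PE
PE → KL
KL → PR
PR → UH
UH → VJ
VJ → OA
UH → XW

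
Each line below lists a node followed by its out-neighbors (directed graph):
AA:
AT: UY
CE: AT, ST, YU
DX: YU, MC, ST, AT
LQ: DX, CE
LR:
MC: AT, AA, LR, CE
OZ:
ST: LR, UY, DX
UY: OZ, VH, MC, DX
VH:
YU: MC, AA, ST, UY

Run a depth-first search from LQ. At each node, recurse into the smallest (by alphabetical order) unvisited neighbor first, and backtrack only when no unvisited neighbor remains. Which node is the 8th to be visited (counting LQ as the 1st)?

LR

Visit LQ
LQ → CE
CE → AT
AT → UY
UY → DX
DX → MC
MC → AA
MC → LR
DX → ST
DX → YU
UY → OZ
UY → VH

Visit order: LQ, CE, AT, UY, DX, MC, AA, LR, ST, YU, OZ, VH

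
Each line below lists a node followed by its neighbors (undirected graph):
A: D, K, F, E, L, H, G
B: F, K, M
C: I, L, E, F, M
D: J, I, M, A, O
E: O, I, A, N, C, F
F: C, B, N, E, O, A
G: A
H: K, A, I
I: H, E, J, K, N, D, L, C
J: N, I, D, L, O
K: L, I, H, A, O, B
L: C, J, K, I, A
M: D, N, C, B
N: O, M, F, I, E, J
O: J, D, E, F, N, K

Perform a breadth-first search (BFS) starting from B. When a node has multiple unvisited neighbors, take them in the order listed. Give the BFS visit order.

B, F, K, M, C, N, E, O, A, L, I, H, D, J, G

Visit B; enqueue F, K, M → queue [F, K, M]
Visit F; enqueue C, N, E, O, A → queue [K, M, C, N, E, O, A]
Visit K; enqueue L, I, H → queue [M, C, N, E, O, A, L, I, H]
Visit M; enqueue D → queue [C, N, E, O, A, L, I, H, D]
Visit C → queue [N, E, O, A, L, I, H, D]
Visit N; enqueue J → queue [E, O, A, L, I, H, D, J]
Visit E → queue [O, A, L, I, H, D, J]
Visit O → queue [A, L, I, H, D, J]
Visit A; enqueue G → queue [L, I, H, D, J, G]
Visit L → queue [I, H, D, J, G]
Visit I → queue [H, D, J, G]
Visit H → queue [D, J, G]
Visit D → queue [J, G]
Visit J → queue [G]
Visit G → queue []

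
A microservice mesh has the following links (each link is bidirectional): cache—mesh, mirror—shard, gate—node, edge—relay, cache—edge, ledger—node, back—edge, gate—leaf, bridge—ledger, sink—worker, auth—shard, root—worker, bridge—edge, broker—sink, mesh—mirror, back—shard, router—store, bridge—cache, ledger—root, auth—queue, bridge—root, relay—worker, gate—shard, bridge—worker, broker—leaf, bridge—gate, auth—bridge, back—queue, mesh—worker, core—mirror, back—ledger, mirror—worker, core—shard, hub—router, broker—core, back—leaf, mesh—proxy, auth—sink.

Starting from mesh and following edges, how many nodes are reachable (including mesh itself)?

BFS from mesh visits: mesh, cache, mirror, proxy, worker, bridge, edge, core, shard, relay, root, sink, auth, gate, ledger, back, broker, queue, leaf, node
Reachable nodes: 20 of 23 total.

20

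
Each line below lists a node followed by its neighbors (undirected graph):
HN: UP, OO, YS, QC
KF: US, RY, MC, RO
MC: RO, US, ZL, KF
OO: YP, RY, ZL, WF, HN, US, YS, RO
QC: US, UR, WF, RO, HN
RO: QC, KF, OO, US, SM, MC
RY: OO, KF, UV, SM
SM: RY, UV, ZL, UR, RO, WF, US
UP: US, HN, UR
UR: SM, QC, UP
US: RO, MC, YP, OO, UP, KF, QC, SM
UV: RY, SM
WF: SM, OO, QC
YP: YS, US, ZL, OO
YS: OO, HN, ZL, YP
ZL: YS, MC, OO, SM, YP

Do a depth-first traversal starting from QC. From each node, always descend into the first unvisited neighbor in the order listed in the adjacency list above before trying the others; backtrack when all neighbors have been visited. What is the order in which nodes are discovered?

Visit QC
QC → US
US → RO
RO → KF
KF → RY
RY → OO
OO → YP
YP → YS
YS → HN
HN → UP
UP → UR
UR → SM
SM → UV
SM → ZL
ZL → MC
SM → WF

QC, US, RO, KF, RY, OO, YP, YS, HN, UP, UR, SM, UV, ZL, MC, WF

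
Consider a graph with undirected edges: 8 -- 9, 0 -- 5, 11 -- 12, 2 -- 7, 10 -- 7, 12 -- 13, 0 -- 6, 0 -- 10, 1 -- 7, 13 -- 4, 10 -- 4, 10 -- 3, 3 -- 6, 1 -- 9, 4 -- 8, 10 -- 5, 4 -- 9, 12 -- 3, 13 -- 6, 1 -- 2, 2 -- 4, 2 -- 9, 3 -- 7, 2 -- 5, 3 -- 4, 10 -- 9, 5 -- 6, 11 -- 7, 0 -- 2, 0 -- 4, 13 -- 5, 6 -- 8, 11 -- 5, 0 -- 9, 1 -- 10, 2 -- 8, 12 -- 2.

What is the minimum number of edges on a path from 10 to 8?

Level 0: 10
Level 1: 0, 1, 3, 4, 5, 7, 9
Level 2: 2, 6, 8, 11, 12, 13
8 first appears at level 2.

2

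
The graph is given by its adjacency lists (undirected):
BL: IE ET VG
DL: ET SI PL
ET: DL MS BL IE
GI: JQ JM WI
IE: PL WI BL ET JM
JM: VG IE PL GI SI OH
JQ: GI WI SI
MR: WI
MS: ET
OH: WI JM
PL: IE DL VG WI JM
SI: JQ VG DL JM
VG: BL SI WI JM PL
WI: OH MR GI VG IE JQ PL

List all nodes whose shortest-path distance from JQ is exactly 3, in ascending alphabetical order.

Level 0: JQ
Level 1: GI, SI, WI
Level 2: DL, IE, JM, MR, OH, PL, VG
Level 3: BL, ET
Level 4: MS

BL, ET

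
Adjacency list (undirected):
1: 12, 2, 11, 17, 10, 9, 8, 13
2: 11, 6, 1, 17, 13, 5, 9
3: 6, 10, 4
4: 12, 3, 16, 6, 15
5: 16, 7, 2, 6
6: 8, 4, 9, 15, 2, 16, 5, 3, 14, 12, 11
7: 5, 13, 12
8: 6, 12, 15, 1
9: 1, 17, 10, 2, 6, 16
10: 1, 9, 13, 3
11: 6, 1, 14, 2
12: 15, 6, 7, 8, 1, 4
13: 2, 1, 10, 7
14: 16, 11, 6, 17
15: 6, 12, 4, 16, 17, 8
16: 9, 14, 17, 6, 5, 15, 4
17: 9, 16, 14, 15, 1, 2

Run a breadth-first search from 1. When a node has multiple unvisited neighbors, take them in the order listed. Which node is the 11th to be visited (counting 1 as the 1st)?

6

Visit 1; enqueue 12, 2, 11, 17, 10, 9, 8, 13 → queue [12, 2, 11, 17, 10, 9, 8, 13]
Visit 12; enqueue 15, 6, 7, 4 → queue [2, 11, 17, 10, 9, 8, 13, 15, 6, 7, 4]
Visit 2; enqueue 5 → queue [11, 17, 10, 9, 8, 13, 15, 6, 7, 4, 5]
Visit 11; enqueue 14 → queue [17, 10, 9, 8, 13, 15, 6, 7, 4, 5, 14]
Visit 17; enqueue 16 → queue [10, 9, 8, 13, 15, 6, 7, 4, 5, 14, 16]
Visit 10; enqueue 3 → queue [9, 8, 13, 15, 6, 7, 4, 5, 14, 16, 3]
Visit 9 → queue [8, 13, 15, 6, 7, 4, 5, 14, 16, 3]
Visit 8 → queue [13, 15, 6, 7, 4, 5, 14, 16, 3]
Visit 13 → queue [15, 6, 7, 4, 5, 14, 16, 3]
Visit 15 → queue [6, 7, 4, 5, 14, 16, 3]
Visit 6 → queue [7, 4, 5, 14, 16, 3]
Visit 7 → queue [4, 5, 14, 16, 3]
Visit 4 → queue [5, 14, 16, 3]
Visit 5 → queue [14, 16, 3]
Visit 14 → queue [16, 3]
Visit 16 → queue [3]
Visit 3 → queue []

Visit order: 1, 12, 2, 11, 17, 10, 9, 8, 13, 15, 6, 7, 4, 5, 14, 16, 3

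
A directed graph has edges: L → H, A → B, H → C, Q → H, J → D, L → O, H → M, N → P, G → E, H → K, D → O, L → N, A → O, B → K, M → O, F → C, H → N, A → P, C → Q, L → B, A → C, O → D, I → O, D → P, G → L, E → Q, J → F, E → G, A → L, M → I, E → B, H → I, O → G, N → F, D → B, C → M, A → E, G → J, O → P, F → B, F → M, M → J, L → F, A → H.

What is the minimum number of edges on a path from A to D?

Level 0: A
Level 1: B, C, E, H, L, O, P
Level 2: D, F, G, I, K, M, N, Q
Level 3: J
D first appears at level 2.

2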